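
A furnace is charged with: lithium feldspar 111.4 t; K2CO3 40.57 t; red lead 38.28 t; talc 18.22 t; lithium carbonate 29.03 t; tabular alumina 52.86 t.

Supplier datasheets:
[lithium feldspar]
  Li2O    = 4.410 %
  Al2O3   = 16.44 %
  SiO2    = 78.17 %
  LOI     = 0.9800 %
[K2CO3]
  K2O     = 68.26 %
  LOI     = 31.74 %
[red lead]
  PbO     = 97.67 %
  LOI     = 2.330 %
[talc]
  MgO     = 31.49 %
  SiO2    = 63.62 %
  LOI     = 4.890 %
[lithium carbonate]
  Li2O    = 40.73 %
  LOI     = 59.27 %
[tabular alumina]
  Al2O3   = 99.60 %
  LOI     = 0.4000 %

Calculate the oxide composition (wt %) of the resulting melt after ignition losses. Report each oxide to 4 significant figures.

Glass mass = 257.2 t (batch 290.4 − LOI 33.17).
Composition: MgO 2.231%, PbO 14.54%, Li2O 6.507%, Al2O3 27.59%, K2O 10.77%, SiO2 38.37%

In-progress results appear, rounded to 4 significant digits, in the working. Every computation runs at full float precision at all times — each reported result is rounded a single time. All derived quantities (LOI, the totals, yield, net glass mass, the six compositions) are re-derived from the weighed amounts for 257.2 t of glass in full float precision, as written in the problem or the answer.
What the batch supplies per oxide:
  MgO: 18.22·0.3149 = 5.737 t
  PbO: 38.28·0.9767 = 37.39 t
  Li2O: 111.4·0.04410 + 29.03·0.4073 = 16.74 t
  Al2O3: 111.4·0.1644 + 52.86·0.9960 = 70.96 t
  K2O: 40.57·0.6826 = 27.69 t
  SiO2: 111.4·0.7817 + 18.22·0.6362 = 98.67 t
LOI: 111.4·0.009800 + 40.57·0.3174 + 38.28·0.02330 + 18.22·0.04890 + 29.03·0.5927 + 52.86·0.004000 = 33.17 t
batch − LOI leaves glass = 290.4 − 33.17 = 257.2 t (= the summed oxide contributions)
oxide / glass × 100 gives the wt %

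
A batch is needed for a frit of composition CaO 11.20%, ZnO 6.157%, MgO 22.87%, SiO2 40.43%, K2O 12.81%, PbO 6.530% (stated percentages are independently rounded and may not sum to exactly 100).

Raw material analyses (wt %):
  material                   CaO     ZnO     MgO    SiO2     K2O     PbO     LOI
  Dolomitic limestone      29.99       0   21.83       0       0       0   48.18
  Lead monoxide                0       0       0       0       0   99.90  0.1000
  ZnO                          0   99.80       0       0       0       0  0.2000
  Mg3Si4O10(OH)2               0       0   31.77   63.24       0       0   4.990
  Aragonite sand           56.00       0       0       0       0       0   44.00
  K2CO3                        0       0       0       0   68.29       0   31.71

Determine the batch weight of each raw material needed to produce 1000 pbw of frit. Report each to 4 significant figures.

Values along the way are displayed, with 4-significant-digit rounding, between the steps; exact precision is kept through the solve. Each reported number takes just one rounding; all derived quantities (net glass mass, LOI, the yield, six oxide percentages, the totals) are rebuilt starting from the weights per 1000 pbw of glass at full precision, precisely as stated by the question or the answer.
Oxide mass targets, per 1000 pbw frit:
  CaO: 11.20% × 1000 = 112.0 pbw
  ZnO: 6.157% × 1000 = 61.57 pbw
  MgO: 22.87% × 1000 = 228.7 pbw
  SiO2: 40.43% × 1000 = 404.3 pbw
  K2O: 12.81% × 1000 = 128.1 pbw
  PbO: 6.530% × 1000 = 65.30 pbw
Oxide-by-oxide audit with the batch weights as given, per the basis as stated (every target is met by its sum modulo rounding of the values):
  CaO: 117.2·0.2999 + 137.2·0.5600 = 112.0 pbw (target 112.0 pbw)
  ZnO: 61.69·0.9980 = 61.57 pbw (target 61.57 pbw)
  MgO: 117.2·0.2183 + 639.3·0.3177 = 228.7 pbw (target 228.7 pbw)
  SiO2: 639.3·0.6324 = 404.3 pbw (target 404.3 pbw)
  K2O: 187.6·0.6829 = 128.1 pbw (target 128.1 pbw)
  PbO: 65.37·0.9990 = 65.30 pbw (target 65.30 pbw)
Auditing the glass mass value: net batch after ignition = 999.9 pbw (the targets, summed, come to 1000 pbw; with the basis standing at 1000 pbw — differing by rounding only).
Batch total: Σ batch = 1208 pbw; ignition loss, Σ(batch × LOI) = 208.4 pbw; the yield ratio, glass ÷ batch: 82.75%.

Batch per 1000 pbw frit:
  Dolomitic limestone: 117.2 pbw
  Lead monoxide: 65.37 pbw
  ZnO: 61.69 pbw
  Mg3Si4O10(OH)2: 639.3 pbw
  Aragonite sand: 137.2 pbw
  K2CO3: 187.6 pbw
Total batch = 1208 pbw; LOI loss = 208.4 pbw; yield = 82.75%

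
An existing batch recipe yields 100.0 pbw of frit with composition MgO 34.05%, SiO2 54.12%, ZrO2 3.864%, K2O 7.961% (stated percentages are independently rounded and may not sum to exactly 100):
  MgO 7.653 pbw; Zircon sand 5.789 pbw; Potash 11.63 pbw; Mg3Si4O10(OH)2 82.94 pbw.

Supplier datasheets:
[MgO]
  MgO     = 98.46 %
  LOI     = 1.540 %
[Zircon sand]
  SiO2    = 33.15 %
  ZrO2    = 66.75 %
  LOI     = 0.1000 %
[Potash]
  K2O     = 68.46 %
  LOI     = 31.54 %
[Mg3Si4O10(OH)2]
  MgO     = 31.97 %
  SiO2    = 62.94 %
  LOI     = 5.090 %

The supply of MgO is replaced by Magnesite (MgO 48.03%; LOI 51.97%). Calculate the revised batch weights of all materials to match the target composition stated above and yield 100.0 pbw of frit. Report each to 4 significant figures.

Mid-chain values are shown (rounded to 4 significant digits) in the working — full precision is maintained throughout. Exactly one rounding is applied to each reported result. Derived quantities are computed from the weighed amounts for 100.0 pbw of glass at full precision (the totals, four oxide percentages, glass mass, LOI, yield), as they appear in problem or answer.
Oxide-by-oxide targets in 100.0 pbw frit:
  MgO: 34.05% × 100.0 = 34.05 pbw
  SiO2: 54.12% × 100.0 = 54.12 pbw
  ZrO2: 3.864% × 100.0 = 3.864 pbw
  K2O: 7.961% × 100.0 = 7.961 pbw
Verifying the oxide balance from the weights as reported, under the basis named above (summed amounts equal target values net of answer rounding effects):
  MgO: 15.69·0.4803 + 82.94·0.3197 = 34.05 pbw (target 34.05 pbw)
  SiO2: 5.789·0.3315 + 82.94·0.6294 = 54.12 pbw (target 54.12 pbw)
  ZrO2: 5.789·0.6675 = 3.864 pbw (target 3.864 pbw)
  K2O: 11.63·0.6846 = 7.962 pbw (target 7.961 pbw)
Mass balance on the glass: net batch after ignition = 100.0 pbw (per-oxide target masses sum to 99.99 pbw; the stated basis being 100.0 pbw — a pure rounding effect).
Batch grand total — Σ batch = 116.0 pbw; loss to ignition Σ batch·LOI = 16.05 pbw; as yield: glass ÷ batch → 86.17%.

Revised batch per 100.0 pbw frit:
  Magnesite: 15.69 pbw
  Zircon sand: 5.789 pbw
  Potash: 11.63 pbw
  Mg3Si4O10(OH)2: 82.94 pbw
Total batch = 116.0 pbw; LOI loss = 16.05 pbw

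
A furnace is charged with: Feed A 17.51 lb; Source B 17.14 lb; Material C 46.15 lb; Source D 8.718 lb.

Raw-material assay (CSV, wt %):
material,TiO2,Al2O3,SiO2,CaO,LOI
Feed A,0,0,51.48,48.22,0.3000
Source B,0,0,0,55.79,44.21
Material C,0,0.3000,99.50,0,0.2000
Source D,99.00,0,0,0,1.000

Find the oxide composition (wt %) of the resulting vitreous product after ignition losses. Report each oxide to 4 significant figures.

Glass mass = 81.71 lb (batch 89.52 − LOI 7.810).
Composition: TiO2 10.56%, Al2O3 0.1694%, SiO2 67.23%, CaO 22.04%

In-progress results are shown, rounded to four significant digits, alongside each step; all internal work holds exact precision at each step — exactly one rounding lands on each reported figure; all derived quantities are recomputed at full precision (net glass mass, totals, four oxide percentages, the yield, ignition loss) from the batch weights for 81.71 lb of glass, as quoted within problem or answer.
Oxide-by-oxide delivered mass:
  TiO2: 8.718·0.9900 = 8.631 lb
  Al2O3: 46.15·0.003000 = 0.1384 lb
  SiO2: 17.51·0.5148 + 46.15·0.9950 = 54.93 lb
  CaO: 17.51·0.4822 + 17.14·0.5579 = 18.01 lb
LOI: 17.51·0.003000 + 17.14·0.4421 + 46.15·0.002000 + 8.718·0.01000 = 7.810 lb
Glass = total batch minus LOI = 89.52 − 7.810 = 81.71 lb (matching Σ of the oxides)
each oxide over glass, ×100, is wt %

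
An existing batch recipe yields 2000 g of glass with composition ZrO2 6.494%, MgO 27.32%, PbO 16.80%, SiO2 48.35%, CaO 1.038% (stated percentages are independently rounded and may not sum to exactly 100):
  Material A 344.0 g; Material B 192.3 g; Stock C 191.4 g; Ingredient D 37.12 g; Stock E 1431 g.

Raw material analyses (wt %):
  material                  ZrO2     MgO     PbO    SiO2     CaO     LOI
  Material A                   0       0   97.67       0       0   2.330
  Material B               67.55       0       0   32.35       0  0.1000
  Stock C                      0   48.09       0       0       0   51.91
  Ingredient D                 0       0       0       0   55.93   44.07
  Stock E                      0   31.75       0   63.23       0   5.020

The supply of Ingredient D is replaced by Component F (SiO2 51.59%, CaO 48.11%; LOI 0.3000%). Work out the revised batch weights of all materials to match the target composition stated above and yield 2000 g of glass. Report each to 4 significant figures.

Every computation holds full precision all the way through; values along the way are printed rounded off to 4 significant figures alongside each step; a single rounding completes each reported figure; derived quantities are computed from the batch weights on 2000 g of glass at full precision (the totals, ignition loss, the five compositions, the yield, glass mass) precisely as stated by the problem or answer text.
The oxide mass targets at 2000 g glass:
  ZrO2: 6.494% × 2000 = 129.9 g
  MgO: 27.32% × 2000 = 546.4 g
  PbO: 16.80% × 2000 = 336.0 g
  SiO2: 48.35% × 2000 = 967.0 g
  CaO: 1.038% × 2000 = 20.76 g
Verifying the oxide balance per the reported batch figures, relative to the basis at hand (summed amounts equal target values net of answer rounding effects):
  ZrO2: 192.3·0.6755 = 129.9 g (target 129.9 g)
  MgO: 214.7·0.4809 + 1396·0.3175 = 546.5 g (target 546.4 g)
  PbO: 344.0·0.9767 = 336.0 g (target 336.0 g)
  SiO2: 192.3·0.3235 + 43.15·0.5159 + 1396·0.6323 = 967.2 g (target 967.0 g)
  CaO: 43.15·0.4811 = 20.76 g (target 20.76 g)
Auditing the glass mass value: batch total minus LOI = 2000 g (per-oxide target masses sum to 2000 g; basis as stated: 2000 g — gaps are rounding artifacts).
Whole-batch sum: Σ batch = 2190 g; Σ batch·LOI gives LOI loss = 189.9 g; glass ÷ batch gives a yield of 91.33%.

Revised batch per 2000 g glass:
  Material A: 344.0 g
  Material B: 192.3 g
  Stock C: 214.7 g
  Component F: 43.15 g
  Stock E: 1396 g
Total batch = 2190 g; LOI loss = 189.9 g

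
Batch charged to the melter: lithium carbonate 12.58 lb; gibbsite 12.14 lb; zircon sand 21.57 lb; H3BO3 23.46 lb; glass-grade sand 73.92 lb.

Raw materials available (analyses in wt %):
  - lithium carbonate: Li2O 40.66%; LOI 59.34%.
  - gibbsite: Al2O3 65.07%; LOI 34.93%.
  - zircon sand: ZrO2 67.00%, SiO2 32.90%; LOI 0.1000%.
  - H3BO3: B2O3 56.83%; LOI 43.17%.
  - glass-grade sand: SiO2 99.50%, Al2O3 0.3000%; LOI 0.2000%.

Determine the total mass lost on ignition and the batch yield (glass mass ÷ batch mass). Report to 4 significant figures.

LOI loss = 22.00 lb; glass = 121.7 lb; yield = 84.69%

Values along the way appear rounded to 4 significant digits in the working — all internal work maintains full float precision from start to finish; every reported result takes just one rounding. The derived quantities, including yield, the totals, net glass mass, five oxide percentages, LOI, are recomputed from the weighed amounts at 121.7 lb of glass in exact precision, exactly as shown in either problem or answer.
Each material's LOI contribution:
  lithium carbonate: 12.58 × 0.5934 = 7.465 lb
  gibbsite: 12.14 × 0.3493 = 4.241 lb
  zircon sand: 21.57 × 0.001000 = 0.02157 lb
  H3BO3: 23.46 × 0.4317 = 10.13 lb
  glass-grade sand: 73.92 × 0.002000 = 0.1478 lb
Total LOI = 22.00 lb
Glass = batch − LOI = 143.7 − 22.00 = 121.7 lb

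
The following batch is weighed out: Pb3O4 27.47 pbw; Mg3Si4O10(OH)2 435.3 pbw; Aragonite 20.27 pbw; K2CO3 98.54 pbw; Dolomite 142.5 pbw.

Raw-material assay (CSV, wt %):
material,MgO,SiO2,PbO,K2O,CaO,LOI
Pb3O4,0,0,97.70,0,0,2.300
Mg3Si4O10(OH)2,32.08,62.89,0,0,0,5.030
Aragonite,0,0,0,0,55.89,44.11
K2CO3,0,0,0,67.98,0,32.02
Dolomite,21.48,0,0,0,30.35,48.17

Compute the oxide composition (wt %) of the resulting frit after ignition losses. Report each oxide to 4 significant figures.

Glass mass = 592.4 pbw (batch 724.1 − LOI 131.7).
Composition: MgO 28.74%, SiO2 46.21%, PbO 4.530%, K2O 11.31%, CaO 9.213%

Every computation holds exact precision from first step to last — mid-chain values appear (rounded to four significant digits) alongside each step; a single rounding completes each reported figure; all derived quantities are rebuilt from the batch weights on 592.4 pbw of glass in exact precision (glass mass, the five compositions, ignition loss, yield, the totals), as they appear in question or answer.
What the batch supplies per oxide:
  MgO: 435.3·0.3208 + 142.5·0.2148 = 170.3 pbw
  SiO2: 435.3·0.6289 = 273.8 pbw
  PbO: 27.47·0.9770 = 26.84 pbw
  K2O: 98.54·0.6798 = 66.99 pbw
  CaO: 20.27·0.5589 + 142.5·0.3035 = 54.58 pbw
LOI: 27.47·0.02300 + 435.3·0.05030 + 20.27·0.4411 + 98.54·0.3202 + 142.5·0.4817 = 131.7 pbw
The glass mass, total less LOI, = 724.1 − 131.7 = 592.4 pbw (matching Σ of the oxides)
wt % = oxide mass / glass mass × 100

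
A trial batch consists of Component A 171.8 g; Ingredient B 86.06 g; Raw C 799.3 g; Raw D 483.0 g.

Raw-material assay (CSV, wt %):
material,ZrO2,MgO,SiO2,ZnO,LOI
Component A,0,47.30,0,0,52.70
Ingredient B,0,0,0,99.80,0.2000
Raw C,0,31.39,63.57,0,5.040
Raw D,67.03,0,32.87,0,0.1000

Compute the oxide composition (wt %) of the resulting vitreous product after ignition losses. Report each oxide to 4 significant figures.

Exact precision is maintained throughout. Values along the way appear rounded off to 4 significant figures between the steps. Every reported result is rounded just once — the derived quantities, which include net glass mass, the four compositions, ignition loss, the yield, the totals, are recomputed at full precision, as they appear in the problem or answer text, from the weighed amounts at 1409 g of glass.
Oxide-by-oxide delivered mass:
  ZrO2: 483.0·0.6703 = 323.8 g
  MgO: 171.8·0.4730 + 799.3·0.3139 = 332.2 g
  SiO2: 799.3·0.6357 + 483.0·0.3287 = 666.9 g
  ZnO: 86.06·0.9980 = 85.89 g
LOI: 171.8·0.5270 + 86.06·0.002000 + 799.3·0.05040 + 483.0·0.001000 = 131.5 g
Glass mass = batch − LOI = 1540 − 131.5 = 1409 g (matching Σ of the oxides)
wt % = oxide mass / glass mass × 100

Glass mass = 1409 g (batch 1540 − LOI 131.5).
Composition: ZrO2 22.98%, MgO 23.58%, SiO2 47.34%, ZnO 6.097%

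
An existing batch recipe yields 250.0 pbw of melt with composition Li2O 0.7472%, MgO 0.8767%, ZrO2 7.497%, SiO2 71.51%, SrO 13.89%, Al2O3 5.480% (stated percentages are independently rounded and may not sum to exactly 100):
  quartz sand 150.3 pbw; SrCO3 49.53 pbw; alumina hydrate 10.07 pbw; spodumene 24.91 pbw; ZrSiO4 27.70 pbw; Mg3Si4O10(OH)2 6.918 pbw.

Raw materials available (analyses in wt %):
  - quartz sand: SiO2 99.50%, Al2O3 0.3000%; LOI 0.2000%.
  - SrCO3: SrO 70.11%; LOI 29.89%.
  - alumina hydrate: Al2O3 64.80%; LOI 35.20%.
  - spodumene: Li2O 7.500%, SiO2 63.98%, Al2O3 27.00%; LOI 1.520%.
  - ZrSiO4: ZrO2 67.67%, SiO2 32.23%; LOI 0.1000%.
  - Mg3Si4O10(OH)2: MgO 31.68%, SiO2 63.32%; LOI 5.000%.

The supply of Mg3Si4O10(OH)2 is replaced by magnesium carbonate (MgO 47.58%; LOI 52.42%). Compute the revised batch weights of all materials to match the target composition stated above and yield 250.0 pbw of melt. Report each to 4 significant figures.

Revised batch per 250.0 pbw melt:
  quartz sand: 154.7 pbw
  SrCO3: 49.53 pbw
  alumina hydrate: 10.05 pbw
  spodumene: 24.91 pbw
  ZrSiO4: 27.70 pbw
  magnesium carbonate: 4.606 pbw
Total batch = 271.5 pbw; LOI loss = 21.47 pbw

All internal work carries full precision end to end; values along the way are printed rounded to four significant digits across the worked steps — a single rounding completes each reported result — all derived quantities are re-derived from the batch weights on 250.0 pbw of glass at exact precision (net glass mass, six oxide percentages, ignition loss, the yield, totals), exactly as printed in problem or answer.
Oxide mass targets, per 250.0 pbw melt:
  Li2O: 0.7472% × 250.0 = 1.868 pbw
  MgO: 0.8767% × 250.0 = 2.192 pbw
  ZrO2: 7.497% × 250.0 = 18.74 pbw
  SiO2: 71.51% × 250.0 = 178.8 pbw
  SrO: 13.89% × 250.0 = 34.72 pbw
  Al2O3: 5.480% × 250.0 = 13.70 pbw
Sums-versus-targets review given the weights on record, at the basis given (sums match the target masses net of answer rounding effects):
  Li2O: 24.91·0.07500 = 1.868 pbw (target 1.868 pbw)
  MgO: 4.606·0.4758 = 2.192 pbw (target 2.192 pbw)
  ZrO2: 27.70·0.6767 = 18.74 pbw (target 18.74 pbw)
  SiO2: 154.7·0.9950 + 24.91·0.6398 + 27.70·0.3223 = 178.8 pbw (target 178.8 pbw)
  SrO: 49.53·0.7011 = 34.73 pbw (target 34.72 pbw)
  Al2O3: 154.7·0.003000 + 10.05·0.6480 + 24.91·0.2700 = 13.70 pbw (target 13.70 pbw)
Consistency of the glass mass: Σ batch − LOI loss = 250.0 pbw (targets for the oxides total 250.0 pbw; stated basis 250.0 pbw — differing by rounding only).
Batch total: Σ batch = 271.5 pbw; loss to ignition Σ batch·LOI = 21.47 pbw; the yield ratio, glass ÷ batch: 92.09%.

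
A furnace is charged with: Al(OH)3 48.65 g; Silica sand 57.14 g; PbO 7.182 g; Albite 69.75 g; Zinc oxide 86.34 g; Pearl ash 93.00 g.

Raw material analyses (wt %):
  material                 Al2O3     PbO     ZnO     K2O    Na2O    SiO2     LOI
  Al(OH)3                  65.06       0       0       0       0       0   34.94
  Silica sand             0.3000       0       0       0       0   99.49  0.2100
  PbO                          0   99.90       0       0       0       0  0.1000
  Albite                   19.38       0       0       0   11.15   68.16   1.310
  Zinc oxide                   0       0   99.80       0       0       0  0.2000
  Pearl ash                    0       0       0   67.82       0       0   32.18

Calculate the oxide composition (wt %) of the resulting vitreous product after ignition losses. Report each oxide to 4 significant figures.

Mid-chain values are displayed rounded off to 4 significant digits as written — each numeric step carries full float precision at each step; each reported number sees exactly one rounding — the derived quantities (totals, the six compositions, LOI, yield, net glass mass) are rebuilt using the weight values per 313.9 g of glass in exact precision as they appear in the problem or the answer.
Per-oxide mass from batch:
  Al2O3: 48.65·0.6506 + 57.14·0.003000 + 69.75·0.1938 = 45.34 g
  PbO: 7.182·0.9990 = 7.175 g
  ZnO: 86.34·0.9980 = 86.17 g
  K2O: 93.00·0.6782 = 63.07 g
  Na2O: 69.75·0.1115 = 7.777 g
  SiO2: 57.14·0.9949 + 69.75·0.6816 = 104.4 g
LOI: 48.65·0.3494 + 57.14·0.002100 + 7.182·0.001000 + 69.75·0.01310 + 86.34·0.002000 + 93.00·0.3218 = 48.14 g
Resulting glass, batch − LOI: 362.1 − 48.14 = 313.9 g (consistent with Σ oxide mass)
oxide / glass × 100 gives the wt %

Glass mass = 313.9 g (batch 362.1 − LOI 48.14).
Composition: Al2O3 14.44%, PbO 2.286%, ZnO 27.45%, K2O 20.09%, Na2O 2.477%, SiO2 33.25%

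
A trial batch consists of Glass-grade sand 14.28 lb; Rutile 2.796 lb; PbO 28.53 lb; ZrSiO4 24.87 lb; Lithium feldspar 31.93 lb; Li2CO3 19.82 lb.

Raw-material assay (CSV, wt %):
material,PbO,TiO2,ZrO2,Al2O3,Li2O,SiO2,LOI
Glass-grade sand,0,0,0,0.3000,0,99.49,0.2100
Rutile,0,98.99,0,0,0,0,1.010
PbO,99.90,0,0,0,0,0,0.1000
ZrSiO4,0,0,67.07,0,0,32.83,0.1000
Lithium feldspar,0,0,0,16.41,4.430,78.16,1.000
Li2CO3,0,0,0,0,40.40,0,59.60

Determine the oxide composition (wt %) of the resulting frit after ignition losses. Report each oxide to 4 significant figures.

Each numeric step maintains exact precision in all steps; values along the way appear rounded to four significant figures alongside each step; a single rounding produces every reported number. The derived quantities are computed from the batch weights at 110.0 lb of glass at exact precision (glass mass, six oxide percentages, the totals, yield, LOI), exactly as shown in question or answer.
Oxide masses out of the charge:
  PbO: 28.53·0.9990 = 28.50 lb
  TiO2: 2.796·0.9899 = 2.768 lb
  ZrO2: 24.87·0.6707 = 16.68 lb
  Al2O3: 14.28·0.003000 + 31.93·0.1641 = 5.283 lb
  Li2O: 31.93·0.04430 + 19.82·0.4040 = 9.422 lb
  SiO2: 14.28·0.9949 + 24.87·0.3283 + 31.93·0.7816 = 47.33 lb
LOI: 14.28·0.002100 + 2.796·0.01010 + 28.53·0.001000 + 24.87·0.001000 + 31.93·0.01000 + 19.82·0.5960 = 12.24 lb
The glass mass, total less LOI, = 122.2 − 12.24 = 110.0 lb (= Σ oxide masses)
wt %: oxide over glass, times 100

Glass mass = 110.0 lb (batch 122.2 − LOI 12.24).
Composition: PbO 25.91%, TiO2 2.517%, ZrO2 15.17%, Al2O3 4.803%, Li2O 8.567%, SiO2 43.03%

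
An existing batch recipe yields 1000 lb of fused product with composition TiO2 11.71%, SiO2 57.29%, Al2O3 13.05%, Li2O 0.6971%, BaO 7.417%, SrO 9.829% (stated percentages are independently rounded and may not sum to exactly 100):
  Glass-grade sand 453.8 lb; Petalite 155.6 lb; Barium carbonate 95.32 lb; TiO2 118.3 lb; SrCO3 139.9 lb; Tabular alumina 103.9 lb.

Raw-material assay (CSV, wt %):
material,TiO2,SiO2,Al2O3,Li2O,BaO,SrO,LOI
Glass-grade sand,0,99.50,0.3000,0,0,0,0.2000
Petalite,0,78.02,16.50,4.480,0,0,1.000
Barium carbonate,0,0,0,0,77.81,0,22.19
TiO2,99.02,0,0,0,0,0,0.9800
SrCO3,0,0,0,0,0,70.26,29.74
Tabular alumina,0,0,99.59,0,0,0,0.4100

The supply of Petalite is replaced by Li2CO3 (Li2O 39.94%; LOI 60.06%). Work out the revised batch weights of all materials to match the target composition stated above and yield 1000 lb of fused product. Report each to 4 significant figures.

All internal work maintains exact precision in all steps — mid-chain values are displayed (rounded to four significant digits) on the page — exactly one rounding lands on each reported figure — all derived quantities are rebuilt from the weighed amounts per 1000 lb of glass at exact precision (glass mass, LOI, the totals, the six compositions, the yield) as set out in the question or the answer.
Oxide-by-oxide targets in 1000 lb fused product:
  TiO2: 11.71% × 1000 = 117.1 lb
  SiO2: 57.29% × 1000 = 572.9 lb
  Al2O3: 13.05% × 1000 = 130.5 lb
  Li2O: 0.6971% × 1000 = 6.971 lb
  BaO: 7.417% × 1000 = 74.17 lb
  SrO: 9.829% × 1000 = 98.29 lb
Verifying the oxide balance given the weights on record, against the basis in use (oxide sums agree with the targets net of answer rounding effects):
  TiO2: 118.3·0.9902 = 117.1 lb (target 117.1 lb)
  SiO2: 575.8·0.9950 = 572.9 lb (target 572.9 lb)
  Al2O3: 575.8·0.003000 + 129.3·0.9959 = 130.5 lb (target 130.5 lb)
  Li2O: 17.45·0.3994 = 6.970 lb (target 6.971 lb)
  BaO: 95.32·0.7781 = 74.17 lb (target 74.17 lb)
  SrO: 139.9·0.7026 = 98.29 lb (target 98.29 lb)
Glass mass check: total batch − LOI = 1000 lb (per-oxide target masses sum to 999.9 lb; against the stated basis, 1000 lb — any gap is answer rounding).
Batch grand total — Σ batch = 1076 lb; loss to ignition Σ batch·LOI = 76.08 lb; yield, glass over the total, = 92.93%.

Revised batch per 1000 lb fused product:
  Glass-grade sand: 575.8 lb
  Li2CO3: 17.45 lb
  Barium carbonate: 95.32 lb
  TiO2: 118.3 lb
  SrCO3: 139.9 lb
  Tabular alumina: 129.3 lb
Total batch = 1076 lb; LOI loss = 76.08 lb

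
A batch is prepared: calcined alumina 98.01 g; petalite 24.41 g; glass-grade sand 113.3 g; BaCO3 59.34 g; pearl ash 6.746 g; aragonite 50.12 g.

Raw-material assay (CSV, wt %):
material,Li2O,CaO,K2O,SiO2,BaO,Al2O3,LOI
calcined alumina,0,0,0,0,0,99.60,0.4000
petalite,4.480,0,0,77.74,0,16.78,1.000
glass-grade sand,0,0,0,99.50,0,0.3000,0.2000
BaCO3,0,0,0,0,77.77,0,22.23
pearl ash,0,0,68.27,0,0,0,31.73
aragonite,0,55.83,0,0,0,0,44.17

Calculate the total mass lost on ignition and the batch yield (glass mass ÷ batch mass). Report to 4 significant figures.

The working math holds full float precision throughout. Mid-chain values appear, rounded to four significant figures, across the worked steps; each reported result takes a single rounding — all derived quantities (six oxide percentages, totals, net glass mass, the yield, LOI) are rebuilt in full precision starting from the weights per 313.6 g of glass as given in either problem or answer.
Each material's LOI contribution:
  calcined alumina: 98.01 × 0.004000 = 0.3920 g
  petalite: 24.41 × 0.01000 = 0.2441 g
  glass-grade sand: 113.3 × 0.002000 = 0.2266 g
  BaCO3: 59.34 × 0.2223 = 13.19 g
  pearl ash: 6.746 × 0.3173 = 2.141 g
  aragonite: 50.12 × 0.4417 = 22.14 g
Total LOI = 38.33 g
Glass = batch − LOI = 351.9 − 38.33 = 313.6 g

LOI loss = 38.33 g; glass = 313.6 g; yield = 89.11%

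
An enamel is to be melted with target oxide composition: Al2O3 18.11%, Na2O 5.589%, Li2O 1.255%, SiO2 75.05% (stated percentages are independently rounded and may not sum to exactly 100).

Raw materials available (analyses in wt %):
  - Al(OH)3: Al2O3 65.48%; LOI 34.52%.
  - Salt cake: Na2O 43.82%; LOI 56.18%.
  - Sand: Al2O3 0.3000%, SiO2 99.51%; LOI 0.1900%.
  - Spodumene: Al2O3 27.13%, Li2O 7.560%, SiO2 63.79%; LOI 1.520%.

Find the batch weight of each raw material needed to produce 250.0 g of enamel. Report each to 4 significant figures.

Batch per 250.0 g enamel:
  Al(OH)3: 51.21 g
  Salt cake: 31.89 g
  Sand: 161.9 g
  Spodumene: 41.50 g
Total batch = 286.5 g; LOI loss = 36.53 g; yield = 87.25%

Each numeric step holds exact precision end to end. Values along the way appear (rounded to four significant digits) at each printed step; each reported result is rounded exactly once. The derived quantities are re-derived starting from the weights per 250.0 g of glass in full float precision (the totals, the four compositions, net glass mass, LOI, yield), exactly as shown in the problem or the answer.
Target masses of each oxide per 250.0 g enamel:
  Al2O3: 18.11% × 250.0 = 45.28 g
  Na2O: 5.589% × 250.0 = 13.97 g
  Li2O: 1.255% × 250.0 = 3.138 g
  SiO2: 75.05% × 250.0 = 187.6 g
Verifying the oxide balance from the weights as reported, for the quoted basis mass (target by target, the sums agree exact up to rounding of places):
  Al2O3: 51.21·0.6548 + 161.9·0.003000 + 41.50·0.2713 = 45.28 g (target 45.28 g)
  Na2O: 31.89·0.4382 = 13.97 g (target 13.97 g)
  Li2O: 41.50·0.07560 = 3.137 g (target 3.138 g)
  SiO2: 161.9·0.9951 + 41.50·0.6379 = 187.6 g (target 187.6 g)
Mass balance on the glass: total batch − LOI = 250.0 g (the Σ of target masses is 250.0 g; the stated basis being 250.0 g — any gap is answer rounding).
Batch total: Σ batch = 286.5 g; loss to ignition Σ batch·LOI = 36.53 g; yield, glass over the total, = 87.25%.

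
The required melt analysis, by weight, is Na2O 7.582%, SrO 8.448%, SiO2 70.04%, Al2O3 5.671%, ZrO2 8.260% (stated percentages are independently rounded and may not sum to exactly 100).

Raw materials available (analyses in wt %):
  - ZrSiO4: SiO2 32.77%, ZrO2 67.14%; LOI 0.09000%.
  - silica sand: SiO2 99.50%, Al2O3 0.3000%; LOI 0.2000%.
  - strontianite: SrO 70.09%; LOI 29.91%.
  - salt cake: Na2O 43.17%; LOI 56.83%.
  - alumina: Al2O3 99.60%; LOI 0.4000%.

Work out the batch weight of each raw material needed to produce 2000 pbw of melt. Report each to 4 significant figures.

Working values are shown (rounded to four significant figures) within the worked lines. The working math runs at full float precision end to end; every reported number takes exactly one rounding; all derived quantities, which include yield, totals, LOI, glass mass, the five compositions, are re-derived in exact precision, exactly as printed in problem or answer, from the batch weights per 2000 pbw of glass.
Target masses of each oxide per 2000 pbw melt:
  Na2O: 7.582% × 2000 = 151.6 pbw
  SrO: 8.448% × 2000 = 169.0 pbw
  SiO2: 70.04% × 2000 = 1401 pbw
  Al2O3: 5.671% × 2000 = 113.4 pbw
  ZrO2: 8.260% × 2000 = 165.2 pbw
Checking each oxide sum per the reported batch figures, versus the basis set out (sum by sum, the targets are met exact up to rounding of places):
  Na2O: 351.3·0.4317 = 151.7 pbw (target 151.6 pbw)
  SrO: 241.1·0.7009 = 169.0 pbw (target 169.0 pbw)
  SiO2: 246.1·0.3277 + 1327·0.9950 = 1401 pbw (target 1401 pbw)
  Al2O3: 1327·0.003000 + 109.9·0.9960 = 113.4 pbw (target 113.4 pbw)
  ZrO2: 246.1·0.6714 = 165.2 pbw (target 165.2 pbw)
Glass-mass bookkeeping: net batch after ignition = 2000 pbw (the Σ of target masses is 2000 pbw; against the stated basis, 2000 pbw — differing by rounding only).
Total batch = Σ batch = 2275 pbw; the LOI term Σ batch·LOI equals 275.1 pbw; the yield ratio, glass ÷ batch: 87.91%.

Batch per 2000 pbw melt:
  ZrSiO4: 246.1 pbw
  silica sand: 1327 pbw
  strontianite: 241.1 pbw
  salt cake: 351.3 pbw
  alumina: 109.9 pbw
Total batch = 2275 pbw; LOI loss = 275.1 pbw; yield = 87.91%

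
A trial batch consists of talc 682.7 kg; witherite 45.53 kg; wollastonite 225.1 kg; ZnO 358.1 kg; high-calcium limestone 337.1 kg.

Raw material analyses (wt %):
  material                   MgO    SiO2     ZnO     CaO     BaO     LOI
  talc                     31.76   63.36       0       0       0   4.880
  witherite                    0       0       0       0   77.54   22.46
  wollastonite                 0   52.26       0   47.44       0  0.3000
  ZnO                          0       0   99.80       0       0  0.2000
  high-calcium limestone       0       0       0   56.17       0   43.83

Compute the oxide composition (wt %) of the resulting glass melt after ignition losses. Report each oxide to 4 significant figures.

Mid-chain values are printed (rounded to four significant figures) within the worked lines — every computation runs at full precision in every operation — each reported number carries a single rounding; derived quantities, including yield, totals, ignition loss, the five compositions, net glass mass, are recomputed from the batch weights at 1456 kg of glass at exact precision precisely as stated by the problem or the answer.
Per-oxide mass from batch:
  MgO: 682.7·0.3176 = 216.8 kg
  SiO2: 682.7·0.6336 + 225.1·0.5226 = 550.2 kg
  ZnO: 358.1·0.9980 = 357.4 kg
  CaO: 225.1·0.4744 + 337.1·0.5617 = 296.1 kg
  BaO: 45.53·0.7754 = 35.30 kg
LOI: 682.7·0.04880 + 45.53·0.2246 + 225.1·0.003000 + 358.1·0.002000 + 337.1·0.4383 = 192.7 kg
The glass mass, total less LOI, = 1649 − 192.7 = 1456 kg (consistent with Σ oxide mass)
each oxide over glass, ×100, is wt %

Glass mass = 1456 kg (batch 1649 − LOI 192.7).
Composition: MgO 14.89%, SiO2 37.79%, ZnO 24.55%, CaO 20.34%, BaO 2.425%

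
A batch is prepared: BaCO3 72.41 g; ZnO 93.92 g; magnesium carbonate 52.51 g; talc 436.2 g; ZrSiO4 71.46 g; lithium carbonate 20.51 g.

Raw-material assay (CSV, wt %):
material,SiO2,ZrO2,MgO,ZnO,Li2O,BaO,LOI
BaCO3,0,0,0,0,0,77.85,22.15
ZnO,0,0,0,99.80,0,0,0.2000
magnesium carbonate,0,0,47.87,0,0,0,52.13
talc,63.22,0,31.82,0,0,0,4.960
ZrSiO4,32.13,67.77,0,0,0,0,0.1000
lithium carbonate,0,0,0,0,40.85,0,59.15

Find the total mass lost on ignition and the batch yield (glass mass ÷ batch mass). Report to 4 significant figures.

Working values appear rounded off to 4 significant digits within the worked lines — the working math maintains full float precision end to end. A single rounding finalizes each reported figure — the derived quantities are re-derived from the weighed amounts for 669.6 g of glass at exact precision (net glass mass, six oxide percentages, the yield, totals, ignition loss) as they appear in problem or answer.
Material-by-material LOI:
  BaCO3: 72.41 × 0.2215 = 16.04 g
  ZnO: 93.92 × 0.002000 = 0.1878 g
  magnesium carbonate: 52.51 × 0.5213 = 27.37 g
  talc: 436.2 × 0.04960 = 21.64 g
  ZrSiO4: 71.46 × 0.001000 = 0.07146 g
  lithium carbonate: 20.51 × 0.5915 = 12.13 g
Total LOI = 77.44 g
Glass = batch − LOI = 747.0 − 77.44 = 669.6 g

LOI loss = 77.44 g; glass = 669.6 g; yield = 89.63%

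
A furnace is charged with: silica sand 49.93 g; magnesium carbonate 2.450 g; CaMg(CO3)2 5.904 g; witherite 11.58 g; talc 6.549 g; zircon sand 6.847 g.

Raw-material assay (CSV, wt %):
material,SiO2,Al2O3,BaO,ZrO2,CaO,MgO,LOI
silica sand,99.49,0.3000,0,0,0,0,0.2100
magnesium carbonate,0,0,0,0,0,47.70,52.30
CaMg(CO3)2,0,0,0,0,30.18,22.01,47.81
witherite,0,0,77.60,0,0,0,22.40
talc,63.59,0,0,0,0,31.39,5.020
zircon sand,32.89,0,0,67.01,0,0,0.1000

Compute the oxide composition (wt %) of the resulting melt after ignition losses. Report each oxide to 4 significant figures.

Glass mass = 76.12 g (batch 83.26 − LOI 7.138).
Composition: SiO2 73.69%, Al2O3 0.1968%, BaO 11.80%, ZrO2 6.027%, CaO 2.341%, MgO 5.943%

Rounding to four significant digits applies to every intermediate as shown; all arithmetic maintains full float precision throughout — every reported result takes just one rounding; derived quantities, which include totals, six oxide percentages, the yield, glass mass, ignition loss, are computed in full float precision, as written in either problem or answer, starting from the weights at 76.12 g of glass.
Mass of each oxide from the mix:
  SiO2: 49.93·0.9949 + 6.549·0.6359 + 6.847·0.3289 = 56.09 g
  Al2O3: 49.93·0.003000 = 0.1498 g
  BaO: 11.58·0.7760 = 8.986 g
  ZrO2: 6.847·0.6701 = 4.588 g
  CaO: 5.904·0.3018 = 1.782 g
  MgO: 2.450·0.4770 + 5.904·0.2201 + 6.549·0.3139 = 4.524 g
LOI: 49.93·0.002100 + 2.450·0.5230 + 5.904·0.4781 + 11.58·0.2240 + 6.549·0.05020 + 6.847·0.001000 = 7.138 g
Resulting glass, batch − LOI: 83.26 − 7.138 = 76.12 g (the oxide masses sum to this)
wt % = oxide mass / glass mass × 100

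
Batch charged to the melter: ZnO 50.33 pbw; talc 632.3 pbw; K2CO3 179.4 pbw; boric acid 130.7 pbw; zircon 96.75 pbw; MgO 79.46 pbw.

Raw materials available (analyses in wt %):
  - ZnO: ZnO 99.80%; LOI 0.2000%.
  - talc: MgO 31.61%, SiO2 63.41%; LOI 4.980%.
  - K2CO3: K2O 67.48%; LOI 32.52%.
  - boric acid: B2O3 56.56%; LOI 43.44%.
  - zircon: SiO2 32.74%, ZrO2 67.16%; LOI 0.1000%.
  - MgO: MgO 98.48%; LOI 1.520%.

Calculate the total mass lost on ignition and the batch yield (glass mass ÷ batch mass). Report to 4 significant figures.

Every computation runs at full precision from first step to last. Rounding to four significant figures applies to each mid-chain value as displayed. Every reported value receives exactly one rounding. All derived quantities (net glass mass, totals, ignition loss, the yield, six oxide percentages) are recomputed from the weighed amounts per 1021 pbw of glass at full float precision, as quoted within the problem or answer text.
Material-by-material LOI:
  ZnO: 50.33 × 0.002000 = 0.1007 pbw
  talc: 632.3 × 0.04980 = 31.49 pbw
  K2CO3: 179.4 × 0.3252 = 58.34 pbw
  boric acid: 130.7 × 0.4344 = 56.78 pbw
  zircon: 96.75 × 0.001000 = 0.09675 pbw
  MgO: 79.46 × 0.01520 = 1.208 pbw
Total LOI = 148.0 pbw
Glass = batch − LOI = 1169 − 148.0 = 1021 pbw

LOI loss = 148.0 pbw; glass = 1021 pbw; yield = 87.34%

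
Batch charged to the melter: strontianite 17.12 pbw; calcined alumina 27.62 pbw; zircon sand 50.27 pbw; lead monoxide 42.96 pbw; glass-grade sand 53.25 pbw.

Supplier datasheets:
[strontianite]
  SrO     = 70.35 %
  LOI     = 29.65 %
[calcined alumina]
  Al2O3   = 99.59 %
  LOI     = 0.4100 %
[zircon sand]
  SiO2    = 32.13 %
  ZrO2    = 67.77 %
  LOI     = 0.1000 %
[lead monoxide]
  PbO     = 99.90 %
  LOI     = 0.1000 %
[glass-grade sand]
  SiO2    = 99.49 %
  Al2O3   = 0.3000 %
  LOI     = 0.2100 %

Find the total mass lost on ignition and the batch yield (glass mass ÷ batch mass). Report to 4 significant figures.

All internal work holds exact precision through the solve; in-progress results are displayed rounded to 4 significant digits within the worked lines; exactly one rounding lands on every reported figure; the derived quantities are computed at exact precision (glass mass, ignition loss, five oxide percentages, yield, totals) starting from the weights at 185.8 pbw of glass as quoted within question or answer.
Each material's LOI contribution:
  strontianite: 17.12 × 0.2965 = 5.076 pbw
  calcined alumina: 27.62 × 0.004100 = 0.1132 pbw
  zircon sand: 50.27 × 0.001000 = 0.05027 pbw
  lead monoxide: 42.96 × 0.001000 = 0.04296 pbw
  glass-grade sand: 53.25 × 0.002100 = 0.1118 pbw
Total LOI = 5.394 pbw
Glass = batch − LOI = 191.2 − 5.394 = 185.8 pbw

LOI loss = 5.394 pbw; glass = 185.8 pbw; yield = 97.18%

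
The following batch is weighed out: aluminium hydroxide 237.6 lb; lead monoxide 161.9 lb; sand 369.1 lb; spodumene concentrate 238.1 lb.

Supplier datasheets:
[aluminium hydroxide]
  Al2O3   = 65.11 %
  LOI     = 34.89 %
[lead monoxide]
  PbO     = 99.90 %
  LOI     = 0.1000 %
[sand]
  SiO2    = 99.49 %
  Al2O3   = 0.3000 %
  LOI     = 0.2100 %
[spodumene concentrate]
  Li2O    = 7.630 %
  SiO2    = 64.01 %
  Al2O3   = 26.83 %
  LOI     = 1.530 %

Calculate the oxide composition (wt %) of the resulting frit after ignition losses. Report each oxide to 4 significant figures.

Mid-chain values appear (rounded to four significant digits) when written out — the whole derivation runs at full precision at each step — a single rounding produces each reported result; derived quantities (four oxide percentages, net glass mass, yield, LOI, totals) are carried from the batch weights at 919.2 lb of glass at full precision as quoted within the problem or the answer.
Oxide masses out of the charge:
  Li2O: 238.1·0.07630 = 18.17 lb
  SiO2: 369.1·0.9949 + 238.1·0.6401 = 519.6 lb
  PbO: 161.9·0.9990 = 161.7 lb
  Al2O3: 237.6·0.6511 + 369.1·0.003000 + 238.1·0.2683 = 219.7 lb
LOI: 237.6·0.3489 + 161.9·0.001000 + 369.1·0.002100 + 238.1·0.01530 = 87.48 lb
Glass mass = batch − LOI = 1007 − 87.48 = 919.2 lb (= the summed oxide contributions)
percent share: oxide ÷ glass, ×100

Glass mass = 919.2 lb (batch 1007 − LOI 87.48).
Composition: Li2O 1.976%, SiO2 56.53%, PbO 17.60%, Al2O3 23.90%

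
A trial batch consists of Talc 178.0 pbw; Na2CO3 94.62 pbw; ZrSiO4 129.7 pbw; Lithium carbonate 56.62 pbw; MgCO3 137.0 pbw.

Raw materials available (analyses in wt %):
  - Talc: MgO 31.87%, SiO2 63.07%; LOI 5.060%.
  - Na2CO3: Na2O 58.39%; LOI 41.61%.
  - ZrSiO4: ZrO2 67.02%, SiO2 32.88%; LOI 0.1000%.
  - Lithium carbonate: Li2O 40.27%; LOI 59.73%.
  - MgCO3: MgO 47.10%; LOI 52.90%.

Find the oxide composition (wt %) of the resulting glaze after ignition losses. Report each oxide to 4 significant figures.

Glass mass = 441.1 pbw (batch 595.9 − LOI 154.8).
Composition: Li2O 5.169%, Na2O 12.52%, MgO 27.49%, ZrO2 19.70%, SiO2 35.12%

Mid-chain values are shown rounded off to 4 significant digits across the worked steps — each numeric step keeps full precision from start to finish; every reported figure includes exactly one rounding. Derived quantities (five oxide percentages, ignition loss, totals, net glass mass, the yield) are re-derived starting from the weights on 441.1 pbw of glass in exact precision, as quoted within question or answer.
Per-oxide mass from batch:
  Li2O: 56.62·0.4027 = 22.80 pbw
  Na2O: 94.62·0.5839 = 55.25 pbw
  MgO: 178.0·0.3187 + 137.0·0.4710 = 121.3 pbw
  ZrO2: 129.7·0.6702 = 86.92 pbw
  SiO2: 178.0·0.6307 + 129.7·0.3288 = 154.9 pbw
LOI: 178.0·0.05060 + 94.62·0.4161 + 129.7·0.001000 + 56.62·0.5973 + 137.0·0.5290 = 154.8 pbw
Glass = total batch minus LOI = 595.9 − 154.8 = 441.1 pbw (= Σ oxide masses)
wt % = oxide mass / glass mass × 100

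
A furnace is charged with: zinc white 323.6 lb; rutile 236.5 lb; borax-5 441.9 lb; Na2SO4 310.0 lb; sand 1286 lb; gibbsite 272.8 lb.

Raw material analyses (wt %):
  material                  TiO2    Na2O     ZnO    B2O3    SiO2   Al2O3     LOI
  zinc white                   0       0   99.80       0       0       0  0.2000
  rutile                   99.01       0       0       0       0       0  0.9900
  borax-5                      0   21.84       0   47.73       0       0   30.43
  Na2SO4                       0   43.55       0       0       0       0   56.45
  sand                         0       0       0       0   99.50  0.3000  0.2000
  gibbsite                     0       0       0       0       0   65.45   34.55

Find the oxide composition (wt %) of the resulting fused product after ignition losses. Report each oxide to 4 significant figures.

Glass mass = 2462 lb (batch 2871 − LOI 409.3).
Composition: TiO2 9.513%, Na2O 9.405%, ZnO 13.12%, B2O3 8.569%, SiO2 51.98%, Al2O3 7.410%

The intermediate values are printed rounded to 4 significant figures within the worked lines. All arithmetic maintains full float precision through every step. Every reported figure is rounded just once. All derived quantities (six oxide percentages, totals, ignition loss, the yield, glass mass) are carried from the weighed amounts per 2462 lb of glass in full precision exactly as shown in the problem or the answer.
Oxide masses out of the charge:
  TiO2: 236.5·0.9901 = 234.2 lb
  Na2O: 441.9·0.2184 + 310.0·0.4355 = 231.5 lb
  ZnO: 323.6·0.9980 = 323.0 lb
  B2O3: 441.9·0.4773 = 210.9 lb
  SiO2: 1286·0.9950 = 1280 lb
  Al2O3: 1286·0.003000 + 272.8·0.6545 = 182.4 lb
LOI: 323.6·0.002000 + 236.5·0.009900 + 441.9·0.3043 + 310.0·0.5645 + 1286·0.002000 + 272.8·0.3455 = 409.3 lb
Resulting glass, batch − LOI: 2871 − 409.3 = 2462 lb (the oxide masses sum to this)
oxide / glass × 100 gives the wt %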